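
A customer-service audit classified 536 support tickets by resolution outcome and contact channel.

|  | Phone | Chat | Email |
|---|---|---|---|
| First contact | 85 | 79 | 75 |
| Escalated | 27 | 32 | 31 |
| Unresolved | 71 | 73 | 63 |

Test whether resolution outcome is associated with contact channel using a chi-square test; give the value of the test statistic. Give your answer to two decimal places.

Row totals: 239, 90, 207. Column totals: 183, 184, 169. Grand total N = 536.
Expected counts (row total × column total / N):
  First contact, Phone: 239×183/536 = 81.599
  First contact, Chat: 239×184/536 = 82.045
  First contact, Email: 239×169/536 = 75.356
  Escalated, Phone: 90×183/536 = 30.728
  Escalated, Chat: 90×184/536 = 30.896
  Escalated, Email: 90×169/536 = 28.377
  Unresolved, Phone: 207×183/536 = 70.674
  Unresolved, Chat: 207×184/536 = 71.060
  Unresolved, Email: 207×169/536 = 65.267
Contributions (O − E)²/E:
  (85 − 81.599)²/81.599 = 0.1418
  (79 − 82.045)²/82.045 = 0.1130
  (75 − 75.356)²/75.356 = 0.0017
  (27 − 30.728)²/30.728 = 0.4523
  (32 − 30.896)²/30.896 = 0.0394
  (31 − 28.377)²/28.377 = 0.2425
  (71 − 70.674)²/70.674 = 0.0015
  (73 − 71.060)²/71.060 = 0.0530
  (63 − 65.267)²/65.267 = 0.0787
χ² = 0.1418 + 0.1130 + 0.0017 + 0.4523 + 0.0394 + 0.2425 + 0.0015 + 0.0530 + 0.0787 = 1.12

1.12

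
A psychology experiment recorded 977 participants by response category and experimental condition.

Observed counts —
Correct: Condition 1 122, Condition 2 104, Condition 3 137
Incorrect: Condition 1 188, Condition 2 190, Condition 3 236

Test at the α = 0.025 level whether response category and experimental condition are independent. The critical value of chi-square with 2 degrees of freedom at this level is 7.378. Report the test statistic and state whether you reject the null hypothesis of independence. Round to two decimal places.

1.07; fail to reject H₀

Row totals: 363, 614. Column totals: 310, 294, 373. Grand total N = 977.
Expected counts (row total × column total / N):
  Correct, Condition 1: 363×310/977 = 115.179
  Correct, Condition 2: 363×294/977 = 109.234
  Correct, Condition 3: 363×373/977 = 138.586
  Incorrect, Condition 1: 614×310/977 = 194.821
  Incorrect, Condition 2: 614×294/977 = 184.766
  Incorrect, Condition 3: 614×373/977 = 234.414
Contributions (O − E)²/E:
  (122 − 115.179)²/115.179 = 0.4039
  (104 − 109.234)²/109.234 = 0.2508
  (137 − 138.586)²/138.586 = 0.0182
  (188 − 194.821)²/194.821 = 0.2388
  (190 − 184.766)²/184.766 = 0.1483
  (236 − 234.414)²/234.414 = 0.0107
χ² = 0.4039 + 0.2508 + 0.0182 + 0.2388 + 0.1483 + 0.0107 = 1.07
df = (2−1)(3−1) = 2. Since 1.07 < 7.378, fail to reject the null hypothesis of independence at α = 0.025.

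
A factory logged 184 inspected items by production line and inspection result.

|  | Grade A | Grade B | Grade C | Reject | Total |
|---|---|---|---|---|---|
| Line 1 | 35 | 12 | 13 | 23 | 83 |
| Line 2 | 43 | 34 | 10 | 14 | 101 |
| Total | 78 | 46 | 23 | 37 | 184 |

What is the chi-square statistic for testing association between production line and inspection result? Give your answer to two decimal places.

Grand total N = 184.
Expected counts (row total × column total / N):
  Line 1, Grade A: 83×78/184 = 35.185
  Line 1, Grade B: 83×46/184 = 20.750
  Line 1, Grade C: 83×23/184 = 10.375
  Line 1, Reject: 83×37/184 = 16.690
  Line 2, Grade A: 101×78/184 = 42.815
  Line 2, Grade B: 101×46/184 = 25.250
  Line 2, Grade C: 101×23/184 = 12.625
  Line 2, Reject: 101×37/184 = 20.310
Contributions (O − E)²/E:
  (35 − 35.185)²/35.185 = 0.0010
  (12 − 20.750)²/20.750 = 3.6898
  (13 − 10.375)²/10.375 = 0.6642
  (23 − 16.690)²/16.690 = 2.3856
  (43 − 42.815)²/42.815 = 0.0008
  (34 − 25.250)²/25.250 = 3.0322
  (10 − 12.625)²/12.625 = 0.5458
  (14 − 20.310)²/20.310 = 1.9604
χ² = 0.0010 + 3.6898 + 0.6642 + 2.3856 + 0.0008 + 3.0322 + 0.5458 + 1.9604 = 12.28

12.28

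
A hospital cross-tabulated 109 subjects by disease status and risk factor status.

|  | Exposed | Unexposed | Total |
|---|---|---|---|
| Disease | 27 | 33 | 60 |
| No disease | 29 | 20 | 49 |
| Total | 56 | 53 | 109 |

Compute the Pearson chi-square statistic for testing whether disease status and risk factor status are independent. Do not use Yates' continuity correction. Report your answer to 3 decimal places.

Grand total N = 109.
Expected counts (row total × column total / N):
  Disease, Exposed: 60×56/109 = 30.8257
  Disease, Unexposed: 60×53/109 = 29.1743
  No disease, Exposed: 49×56/109 = 25.1743
  No disease, Unexposed: 49×53/109 = 23.8257
Contributions (O − E)²/E:
  (27 − 30.8257)²/30.8257 = 0.4748
  (33 − 29.1743)²/29.1743 = 0.5017
  (29 − 25.1743)²/25.1743 = 0.5814
  (20 − 23.8257)²/23.8257 = 0.6143
χ² = 0.4748 + 0.5017 + 0.5814 + 0.6143 = 2.172

2.172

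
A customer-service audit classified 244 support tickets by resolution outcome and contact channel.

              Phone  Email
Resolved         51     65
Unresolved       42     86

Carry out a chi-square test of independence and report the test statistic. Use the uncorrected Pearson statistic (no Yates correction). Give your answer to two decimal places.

Row totals: 116, 128. Column totals: 93, 151. Grand total N = 244.
Expected counts (row total × column total / N):
  Resolved, Phone: 116×93/244 = 44.213
  Resolved, Email: 116×151/244 = 71.787
  Unresolved, Phone: 128×93/244 = 48.787
  Unresolved, Email: 128×151/244 = 79.213
Contributions (O − E)²/E:
  (51 − 44.213)²/44.213 = 1.0419
  (65 − 71.787)²/71.787 = 0.6417
  (42 − 48.787)²/48.787 = 0.9442
  (86 − 79.213)²/79.213 = 0.5815
χ² = 1.0419 + 0.6417 + 0.9442 + 0.5815 = 3.21

3.21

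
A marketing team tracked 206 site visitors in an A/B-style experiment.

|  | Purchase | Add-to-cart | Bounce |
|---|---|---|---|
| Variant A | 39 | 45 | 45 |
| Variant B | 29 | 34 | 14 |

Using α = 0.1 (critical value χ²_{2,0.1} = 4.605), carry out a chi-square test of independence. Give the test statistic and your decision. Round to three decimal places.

Row totals: 129, 77. Column totals: 68, 79, 59. Grand total N = 206.
Expected counts (row total × column total / N):
  Variant A, Purchase: 129×68/206 = 42.5825
  Variant A, Add-to-cart: 129×79/206 = 49.4709
  Variant A, Bounce: 129×59/206 = 36.9466
  Variant B, Purchase: 77×68/206 = 25.4175
  Variant B, Add-to-cart: 77×79/206 = 29.5291
  Variant B, Bounce: 77×59/206 = 22.0534
Contributions (O − E)²/E:
  (39 − 42.5825)²/42.5825 = 0.3014
  (45 − 49.4709)²/49.4709 = 0.4041
  (45 − 36.9466)²/36.9466 = 1.7554
  (29 − 25.4175)²/25.4175 = 0.5049
  (34 − 29.5291)²/29.5291 = 0.6769
  (14 − 22.0534)²/22.0534 = 2.9409
χ² = 0.3014 + 0.4041 + 1.7554 + 0.5049 + 0.6769 + 2.9409 = 6.584
df = (2−1)(3−1) = 2. Since 6.584 > 4.605, reject the null hypothesis of independence at α = 0.1.

6.584; reject H₀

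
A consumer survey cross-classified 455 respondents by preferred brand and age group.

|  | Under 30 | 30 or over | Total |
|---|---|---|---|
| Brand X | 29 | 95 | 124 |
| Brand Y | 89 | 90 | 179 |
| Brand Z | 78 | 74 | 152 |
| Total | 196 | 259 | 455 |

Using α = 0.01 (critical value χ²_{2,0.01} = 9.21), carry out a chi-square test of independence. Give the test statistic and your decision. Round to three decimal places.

Grand total N = 455.
Expected counts (row total × column total / N):
  Brand X, Under 30: 124×196/455 = 53.4154
  Brand X, 30 or over: 124×259/455 = 70.5846
  Brand Y, Under 30: 179×196/455 = 77.1077
  Brand Y, 30 or over: 179×259/455 = 101.8923
  Brand Z, Under 30: 152×196/455 = 65.4769
  Brand Z, 30 or over: 152×259/455 = 86.5231
Contributions (O − E)²/E:
  (29 − 53.4154)²/53.4154 = 11.1599
  (95 − 70.5846)²/70.5846 = 8.4454
  (89 − 77.1077)²/77.1077 = 1.8341
  (90 − 101.8923)²/101.8923 = 1.3880
  (78 − 65.4769)²/65.4769 = 2.3952
  (74 − 86.5231)²/86.5231 = 1.8126
χ² = 11.1599 + 8.4454 + 1.8341 + 1.3880 + 2.3952 + 1.8126 = 27.035
df = (3−1)(2−1) = 2. Since 27.035 > 9.21, reject the null hypothesis of independence at α = 0.01.

27.035; reject H₀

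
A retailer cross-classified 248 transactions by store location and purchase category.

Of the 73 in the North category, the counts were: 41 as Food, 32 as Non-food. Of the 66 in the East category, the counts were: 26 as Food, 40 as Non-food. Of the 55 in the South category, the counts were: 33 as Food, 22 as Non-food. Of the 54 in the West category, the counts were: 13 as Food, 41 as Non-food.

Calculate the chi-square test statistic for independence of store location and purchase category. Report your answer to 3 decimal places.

18.996

Row totals: 73, 66, 55, 54. Column totals: 113, 135. Grand total N = 248.
Expected counts (row total × column total / N):
  North, Food: 73×113/248 = 33.2621
  North, Non-food: 73×135/248 = 39.7379
  East, Food: 66×113/248 = 30.0726
  East, Non-food: 66×135/248 = 35.9274
  South, Food: 55×113/248 = 25.0605
  South, Non-food: 55×135/248 = 29.9395
  West, Food: 54×113/248 = 24.6048
  West, Non-food: 54×135/248 = 29.3952
Contributions (O − E)²/E:
  (41 − 33.2621)²/33.2621 = 1.8001
  (32 − 39.7379)²/39.7379 = 1.5068
  (26 − 30.0726)²/30.0726 = 0.5515
  (40 − 35.9274)²/35.9274 = 0.4617
  (33 − 25.0605)²/25.0605 = 2.5153
  (22 − 29.9395)²/29.9395 = 2.1054
  (13 − 24.6048)²/24.6048 = 5.4734
  (41 − 29.3952)²/29.3952 = 4.5814
χ² = 1.8001 + 1.5068 + 0.5515 + 0.4617 + 2.5153 + 2.1054 + 5.4734 + 4.5814 = 18.996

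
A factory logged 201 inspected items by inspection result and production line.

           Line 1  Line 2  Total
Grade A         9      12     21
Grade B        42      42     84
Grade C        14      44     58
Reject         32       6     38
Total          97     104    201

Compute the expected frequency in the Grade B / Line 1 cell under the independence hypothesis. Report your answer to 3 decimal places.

40.537

Row total (Grade B) = 84; column total (Line 1) = 97; grand total N = 201.
Expected count = (row total × column total) / N = 84 × 97 / 201 = 40.537.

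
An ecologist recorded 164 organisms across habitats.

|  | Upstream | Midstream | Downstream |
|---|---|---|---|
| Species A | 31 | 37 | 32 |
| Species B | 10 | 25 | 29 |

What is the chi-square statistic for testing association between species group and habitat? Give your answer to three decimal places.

5.593

Row totals: 100, 64. Column totals: 41, 62, 61. Grand total N = 164.
Expected counts (row total × column total / N):
  Species A, Upstream: 100×41/164 = 25.0000
  Species A, Midstream: 100×62/164 = 37.8049
  Species A, Downstream: 100×61/164 = 37.1951
  Species B, Upstream: 64×41/164 = 16.0000
  Species B, Midstream: 64×62/164 = 24.1951
  Species B, Downstream: 64×61/164 = 23.8049
Contributions (O − E)²/E:
  (31 − 25.0000)²/25.0000 = 1.4400
  (37 − 37.8049)²/37.8049 = 0.0171
  (32 − 37.1951)²/37.1951 = 0.7256
  (10 − 16.0000)²/16.0000 = 2.2500
  (25 − 24.1951)²/24.1951 = 0.0268
  (29 − 23.8049)²/23.8049 = 1.1338
χ² = 1.4400 + 0.0171 + 0.7256 + 2.2500 + 0.0268 + 1.1338 = 5.593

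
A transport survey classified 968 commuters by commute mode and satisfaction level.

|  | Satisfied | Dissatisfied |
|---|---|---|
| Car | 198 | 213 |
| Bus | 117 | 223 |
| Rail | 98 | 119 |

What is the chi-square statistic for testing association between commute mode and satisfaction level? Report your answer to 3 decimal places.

Row totals: 411, 340, 217. Column totals: 413, 555. Grand total N = 968.
Expected counts (row total × column total / N):
  Car, Satisfied: 411×413/968 = 175.3543
  Car, Dissatisfied: 411×555/968 = 235.6457
  Bus, Satisfied: 340×413/968 = 145.0620
  Bus, Dissatisfied: 340×555/968 = 194.9380
  Rail, Satisfied: 217×413/968 = 92.5837
  Rail, Dissatisfied: 217×555/968 = 124.4163
Contributions (O − E)²/E:
  (198 − 175.3543)²/175.3543 = 2.9245
  (213 − 235.6457)²/235.6457 = 2.1763
  (117 − 145.0620)²/145.0620 = 5.4285
  (223 − 194.9380)²/194.9380 = 4.0396
  (98 − 92.5837)²/92.5837 = 0.3169
  (119 − 124.4163)²/124.4163 = 0.2358
χ² = 2.9245 + 2.1763 + 5.4285 + 4.0396 + 0.3169 + 0.2358 = 15.122

15.122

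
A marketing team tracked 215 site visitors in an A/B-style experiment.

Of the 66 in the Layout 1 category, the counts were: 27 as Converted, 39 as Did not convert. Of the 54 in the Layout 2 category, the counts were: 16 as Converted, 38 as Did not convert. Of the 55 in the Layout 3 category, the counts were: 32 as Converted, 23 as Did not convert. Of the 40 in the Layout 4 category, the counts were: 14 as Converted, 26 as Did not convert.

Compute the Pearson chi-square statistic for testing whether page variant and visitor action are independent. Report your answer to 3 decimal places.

Row totals: 66, 54, 55, 40. Column totals: 89, 126. Grand total N = 215.
Expected counts (row total × column total / N):
  Layout 1, Converted: 66×89/215 = 27.3209
  Layout 1, Did not convert: 66×126/215 = 38.6791
  Layout 2, Converted: 54×89/215 = 22.3535
  Layout 2, Did not convert: 54×126/215 = 31.6465
  Layout 3, Converted: 55×89/215 = 22.7674
  Layout 3, Did not convert: 55×126/215 = 32.2326
  Layout 4, Converted: 40×89/215 = 16.5581
  Layout 4, Did not convert: 40×126/215 = 23.4419
Contributions (O − E)²/E:
  (27 − 27.3209)²/27.3209 = 0.0038
  (39 − 38.6791)²/38.6791 = 0.0027
  (16 − 22.3535)²/22.3535 = 1.8058
  (38 − 31.6465)²/31.6465 = 1.2756
  (32 − 22.7674)²/22.7674 = 3.7440
  (23 − 32.2326)²/32.2326 = 2.6446
  (14 − 16.5581)²/16.5581 = 0.3952
  (26 − 23.4419)²/23.4419 = 0.2792
χ² = 0.0038 + 0.0027 + 1.8058 + 1.2756 + 3.7440 + 2.6446 + 0.3952 + 0.2792 = 10.151

10.151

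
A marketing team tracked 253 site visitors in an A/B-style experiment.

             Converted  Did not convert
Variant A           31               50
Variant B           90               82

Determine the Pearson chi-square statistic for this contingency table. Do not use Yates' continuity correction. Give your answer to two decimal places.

4.36

Row totals: 81, 172. Column totals: 121, 132. Grand total N = 253.
Expected counts (row total × column total / N):
  Variant A, Converted: 81×121/253 = 38.739
  Variant A, Did not convert: 81×132/253 = 42.261
  Variant B, Converted: 172×121/253 = 82.261
  Variant B, Did not convert: 172×132/253 = 89.739
Contributions (O − E)²/E:
  (31 − 38.739)²/38.739 = 1.5460
  (50 − 42.261)²/42.261 = 1.4172
  (90 − 82.261)²/82.261 = 0.7281
  (82 − 89.739)²/89.739 = 0.6674
χ² = 1.5460 + 1.4172 + 0.7281 + 0.6674 = 4.36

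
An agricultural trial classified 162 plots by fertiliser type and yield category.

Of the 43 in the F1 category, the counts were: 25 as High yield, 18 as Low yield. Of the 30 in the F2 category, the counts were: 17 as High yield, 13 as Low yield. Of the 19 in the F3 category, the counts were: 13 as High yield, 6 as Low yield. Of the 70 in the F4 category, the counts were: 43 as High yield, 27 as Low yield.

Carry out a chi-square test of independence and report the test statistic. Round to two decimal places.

0.81

Row totals: 43, 30, 19, 70. Column totals: 98, 64. Grand total N = 162.
Expected counts (row total × column total / N):
  F1, High yield: 43×98/162 = 26.012
  F1, Low yield: 43×64/162 = 16.988
  F2, High yield: 30×98/162 = 18.148
  F2, Low yield: 30×64/162 = 11.852
  F3, High yield: 19×98/162 = 11.494
  F3, Low yield: 19×64/162 = 7.506
  F4, High yield: 70×98/162 = 42.346
  F4, Low yield: 70×64/162 = 27.654
Contributions (O − E)²/E:
  (25 − 26.012)²/26.012 = 0.0394
  (18 − 16.988)²/16.988 = 0.0603
  (17 − 18.148)²/18.148 = 0.0726
  (13 − 11.852)²/11.852 = 0.1112
  (13 − 11.494)²/11.494 = 0.1973
  (6 − 7.506)²/7.506 = 0.3022
  (43 − 42.346)²/42.346 = 0.0101
  (27 − 27.654)²/27.654 = 0.0155
χ² = 0.0394 + 0.0603 + 0.0726 + 0.1112 + 0.1973 + 0.3022 + 0.0101 + 0.0155 = 0.81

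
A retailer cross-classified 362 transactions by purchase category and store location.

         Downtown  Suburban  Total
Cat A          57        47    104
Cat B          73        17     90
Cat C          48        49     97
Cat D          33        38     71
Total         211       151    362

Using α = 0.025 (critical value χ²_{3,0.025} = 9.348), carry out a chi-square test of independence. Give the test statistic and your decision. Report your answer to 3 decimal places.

Grand total N = 362.
Expected counts (row total × column total / N):
  Cat A, Downtown: 104×211/362 = 60.61878
  Cat A, Suburban: 104×151/362 = 43.38122
  Cat B, Downtown: 90×211/362 = 52.45856
  Cat B, Suburban: 90×151/362 = 37.54144
  Cat C, Downtown: 97×211/362 = 56.53867
  Cat C, Suburban: 97×151/362 = 40.46133
  Cat D, Downtown: 71×211/362 = 41.38398
  Cat D, Suburban: 71×151/362 = 29.61602
Contributions (O − E)²/E:
  (57 − 60.61878)²/60.61878 = 0.2160
  (47 − 43.38122)²/43.38122 = 0.3019
  (73 − 52.45856)²/52.45856 = 8.0435
  (17 − 37.54144)²/37.54144 = 11.2396
  (48 − 56.53867)²/56.53867 = 1.2895
  (49 − 40.46133)²/40.46133 = 1.8019
  (33 − 41.38398)²/41.38398 = 1.6985
  (38 − 29.61602)²/29.61602 = 2.3734
χ² = 0.2160 + 0.3019 + 8.0435 + 11.2396 + 1.2895 + 1.8019 + 1.6985 + 2.3734 = 26.964
df = (4−1)(2−1) = 3. Since 26.964 > 9.348, reject the null hypothesis of independence at α = 0.025.

26.964; reject H₀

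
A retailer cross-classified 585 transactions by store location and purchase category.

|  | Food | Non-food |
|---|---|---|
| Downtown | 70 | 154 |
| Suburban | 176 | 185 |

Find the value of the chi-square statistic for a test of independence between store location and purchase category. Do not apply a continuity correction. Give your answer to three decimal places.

17.379

Row totals: 224, 361. Column totals: 246, 339. Grand total N = 585.
Expected counts (row total × column total / N):
  Downtown, Food: 224×246/585 = 94.1949
  Downtown, Non-food: 224×339/585 = 129.8051
  Suburban, Food: 361×246/585 = 151.8051
  Suburban, Non-food: 361×339/585 = 209.1949
Contributions (O − E)²/E:
  (70 − 94.1949)²/94.1949 = 6.2147
  (154 − 129.8051)²/129.8051 = 4.5098
  (176 − 151.8051)²/151.8051 = 3.8562
  (185 − 209.1949)²/209.1949 = 2.7983
χ² = 6.2147 + 4.5098 + 3.8562 + 2.7983 = 17.379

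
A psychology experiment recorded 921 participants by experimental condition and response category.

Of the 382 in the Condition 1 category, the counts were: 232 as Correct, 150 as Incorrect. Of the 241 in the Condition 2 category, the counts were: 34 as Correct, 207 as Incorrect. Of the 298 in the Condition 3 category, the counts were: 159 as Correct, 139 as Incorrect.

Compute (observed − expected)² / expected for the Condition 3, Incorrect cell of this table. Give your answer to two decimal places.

Row total (Condition 3) = 298; column total (Incorrect) = 496; N = 921.
Expected count E = 298 × 496 / 921 = 160.486.
Contribution = (O − E)²/E = (139 − 160.486)² / 160.486 = 2.88.

2.88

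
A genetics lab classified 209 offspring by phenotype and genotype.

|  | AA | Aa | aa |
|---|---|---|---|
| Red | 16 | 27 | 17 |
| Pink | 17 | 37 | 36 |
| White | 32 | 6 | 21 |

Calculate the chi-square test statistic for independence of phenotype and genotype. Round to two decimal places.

Row totals: 60, 90, 59. Column totals: 65, 70, 74. Grand total N = 209.
Expected counts (row total × column total / N):
  Red, AA: 60×65/209 = 18.660
  Red, Aa: 60×70/209 = 20.096
  Red, aa: 60×74/209 = 21.244
  Pink, AA: 90×65/209 = 27.990
  Pink, Aa: 90×70/209 = 30.144
  Pink, aa: 90×74/209 = 31.866
  White, AA: 59×65/209 = 18.349
  White, Aa: 59×70/209 = 19.761
  White, aa: 59×74/209 = 20.890
Contributions (O − E)²/E:
  (16 − 18.660)²/18.660 = 0.3792
  (27 − 20.096)²/20.096 = 2.3719
  (17 − 21.244)²/21.244 = 0.8478
  (17 − 27.990)²/27.990 = 4.3151
  (37 − 30.144)²/30.144 = 1.5593
  (36 − 31.866)²/31.866 = 0.5363
  (32 − 18.349)²/18.349 = 10.1559
  (6 − 19.761)²/19.761 = 9.5828
  (21 − 20.890)²/20.890 = 0.0006
χ² = 0.3792 + 2.3719 + 0.8478 + 4.3151 + 1.5593 + 0.5363 + 10.1559 + 9.5828 + 0.0006 = 29.75

29.75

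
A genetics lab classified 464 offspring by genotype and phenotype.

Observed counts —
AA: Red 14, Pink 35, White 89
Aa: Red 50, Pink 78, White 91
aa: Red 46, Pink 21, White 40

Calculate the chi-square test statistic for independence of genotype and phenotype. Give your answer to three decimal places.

Row totals: 138, 219, 107. Column totals: 110, 134, 220. Grand total N = 464.
Expected counts (row total × column total / N):
  AA, Red: 138×110/464 = 32.7155
  AA, Pink: 138×134/464 = 39.8534
  AA, White: 138×220/464 = 65.4310
  Aa, Red: 219×110/464 = 51.9181
  Aa, Pink: 219×134/464 = 63.2457
  Aa, White: 219×220/464 = 103.8362
  aa, Red: 107×110/464 = 25.3664
  aa, Pink: 107×134/464 = 30.9009
  aa, White: 107×220/464 = 50.7328
Contributions (O − E)²/E:
  (14 − 32.7155)²/32.7155 = 10.7065
  (35 − 39.8534)²/39.8534 = 0.5911
  (89 − 65.4310)²/65.4310 = 8.4898
  (50 − 51.9181)²/51.9181 = 0.0709
  (78 − 63.2457)²/63.2457 = 3.4420
  (91 − 103.8362)²/103.8362 = 1.5868
  (46 − 25.3664)²/25.3664 = 16.7838
  (21 − 30.9009)²/30.9009 = 3.1723
  (40 − 50.7328)²/50.7328 = 2.2706
χ² = 10.7065 + 0.5911 + 8.4898 + 0.0709 + 3.4420 + 1.5868 + 16.7838 + 3.1723 + 2.2706 = 47.114

47.114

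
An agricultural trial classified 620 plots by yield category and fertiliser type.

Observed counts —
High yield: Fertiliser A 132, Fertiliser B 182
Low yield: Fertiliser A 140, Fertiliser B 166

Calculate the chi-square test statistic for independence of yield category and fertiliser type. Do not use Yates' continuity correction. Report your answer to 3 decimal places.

0.868

Row totals: 314, 306. Column totals: 272, 348. Grand total N = 620.
Expected counts (row total × column total / N):
  High yield, Fertiliser A: 314×272/620 = 137.7548
  High yield, Fertiliser B: 314×348/620 = 176.2452
  Low yield, Fertiliser A: 306×272/620 = 134.2452
  Low yield, Fertiliser B: 306×348/620 = 171.7548
Contributions (O − E)²/E:
  (132 − 137.7548)²/137.7548 = 0.2404
  (182 − 176.2452)²/176.2452 = 0.1879
  (140 − 134.2452)²/134.2452 = 0.2467
  (166 − 171.7548)²/171.7548 = 0.1928
χ² = 0.2404 + 0.1879 + 0.2467 + 0.1928 = 0.868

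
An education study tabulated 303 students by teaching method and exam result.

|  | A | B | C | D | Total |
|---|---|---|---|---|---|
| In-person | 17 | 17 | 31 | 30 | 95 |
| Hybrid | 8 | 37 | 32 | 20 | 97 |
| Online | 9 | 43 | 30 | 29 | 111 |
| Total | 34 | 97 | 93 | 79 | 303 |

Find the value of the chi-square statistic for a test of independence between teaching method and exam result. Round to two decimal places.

17.10

Grand total N = 303.
Expected counts (row total × column total / N):
  In-person, A: 95×34/303 = 10.660
  In-person, B: 95×97/303 = 30.413
  In-person, C: 95×93/303 = 29.158
  In-person, D: 95×79/303 = 24.769
  Hybrid, A: 97×34/303 = 10.884
  Hybrid, B: 97×97/303 = 31.053
  Hybrid, C: 97×93/303 = 29.772
  Hybrid, D: 97×79/303 = 25.290
  Online, A: 111×34/303 = 12.455
  Online, B: 111×97/303 = 35.535
  Online, C: 111×93/303 = 34.069
  Online, D: 111×79/303 = 28.941
Contributions (O − E)²/E:
  (17 − 10.660)²/10.660 = 3.7707
  (17 − 30.413)²/30.413 = 5.9155
  (31 − 29.158)²/29.158 = 0.1164
  (30 − 24.769)²/24.769 = 1.1047
  (8 − 10.884)²/10.884 = 0.7642
  (37 − 31.053)²/31.053 = 1.1389
  (32 − 29.772)²/29.772 = 0.1667
  (20 − 25.290)²/25.290 = 1.1065
  (9 − 12.455)²/12.455 = 0.9584
  (43 − 35.535)²/35.535 = 1.5682
  (30 − 34.069)²/34.069 = 0.4860
  (29 − 28.941)²/28.941 = 0.0001
χ² = 3.7707 + 5.9155 + 0.1164 + 1.1047 + 0.7642 + 1.1389 + 0.1667 + 1.1065 + 0.9584 + 1.5682 + 0.4860 + 0.0001 = 17.10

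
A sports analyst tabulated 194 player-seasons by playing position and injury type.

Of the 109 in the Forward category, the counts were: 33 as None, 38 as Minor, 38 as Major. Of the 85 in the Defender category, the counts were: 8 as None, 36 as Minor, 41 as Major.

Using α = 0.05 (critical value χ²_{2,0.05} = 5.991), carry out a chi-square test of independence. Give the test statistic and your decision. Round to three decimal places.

Row totals: 109, 85. Column totals: 41, 74, 79. Grand total N = 194.
Expected counts (row total × column total / N):
  Forward, None: 109×41/194 = 23.0361
  Forward, Minor: 109×74/194 = 41.5773
  Forward, Major: 109×79/194 = 44.3866
  Defender, None: 85×41/194 = 17.9639
  Defender, Minor: 85×74/194 = 32.4227
  Defender, Major: 85×79/194 = 34.6134
Contributions (O − E)²/E:
  (33 − 23.0361)²/23.0361 = 4.3097
  (38 − 41.5773)²/41.5773 = 0.3078
  (38 − 44.3866)²/44.3866 = 0.9189
  (8 − 17.9639)²/17.9639 = 5.5266
  (36 − 32.4227)²/32.4227 = 0.3947
  (41 − 34.6134)²/34.6134 = 1.1784
χ² = 4.3097 + 0.3078 + 0.9189 + 5.5266 + 0.3947 + 1.1784 = 12.636
df = (2−1)(3−1) = 2. Since 12.636 > 5.991, reject the null hypothesis of independence at α = 0.05.

12.636; reject H₀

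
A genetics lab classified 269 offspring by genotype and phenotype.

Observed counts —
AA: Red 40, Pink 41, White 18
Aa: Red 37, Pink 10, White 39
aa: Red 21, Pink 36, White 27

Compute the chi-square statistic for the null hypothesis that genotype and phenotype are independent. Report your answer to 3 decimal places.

32.178

Row totals: 99, 86, 84. Column totals: 98, 87, 84. Grand total N = 269.
Expected counts (row total × column total / N):
  AA, Red: 99×98/269 = 36.0669
  AA, Pink: 99×87/269 = 32.0186
  AA, White: 99×84/269 = 30.9145
  Aa, Red: 86×98/269 = 31.3309
  Aa, Pink: 86×87/269 = 27.8141
  Aa, White: 86×84/269 = 26.8550
  aa, Red: 84×98/269 = 30.6022
  aa, Pink: 84×87/269 = 27.1673
  aa, White: 84×84/269 = 26.2305
Contributions (O − E)²/E:
  (40 − 36.0669)²/36.0669 = 0.4289
  (41 − 32.0186)²/32.0186 = 2.5193
  (18 − 30.9145)²/30.9145 = 5.3950
  (37 − 31.3309)²/31.3309 = 1.0258
  (10 − 27.8141)²/27.8141 = 11.4094
  (39 − 26.8550)²/26.8550 = 5.4925
  (21 − 30.6022)²/30.6022 = 3.0129
  (36 − 27.1673)²/27.1673 = 2.8717
  (27 − 26.2305)²/26.2305 = 0.0226
χ² = 0.4289 + 2.5193 + 5.3950 + 1.0258 + 11.4094 + 5.4925 + 3.0129 + 2.8717 + 0.0226 = 32.178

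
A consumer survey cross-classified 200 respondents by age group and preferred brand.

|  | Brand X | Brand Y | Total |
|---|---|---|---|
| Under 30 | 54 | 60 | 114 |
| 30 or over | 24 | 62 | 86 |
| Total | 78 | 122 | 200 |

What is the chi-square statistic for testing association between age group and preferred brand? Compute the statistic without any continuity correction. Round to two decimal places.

7.80

Grand total N = 200.
Expected counts (row total × column total / N):
  Under 30, Brand X: 114×78/200 = 44.460
  Under 30, Brand Y: 114×122/200 = 69.540
  30 or over, Brand X: 86×78/200 = 33.540
  30 or over, Brand Y: 86×122/200 = 52.460
Contributions (O − E)²/E:
  (54 − 44.460)²/44.460 = 2.0470
  (60 − 69.540)²/69.540 = 1.3088
  (24 − 33.540)²/33.540 = 2.7135
  (62 − 52.460)²/52.460 = 1.7349
χ² = 2.0470 + 1.3088 + 2.7135 + 1.7349 = 7.80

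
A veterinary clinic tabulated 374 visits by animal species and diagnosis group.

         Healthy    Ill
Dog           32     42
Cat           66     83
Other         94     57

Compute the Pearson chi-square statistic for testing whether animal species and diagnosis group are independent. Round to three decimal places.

Row totals: 74, 149, 151. Column totals: 192, 182. Grand total N = 374.
Expected counts (row total × column total / N):
  Dog, Healthy: 74×192/374 = 37.9893
  Dog, Ill: 74×182/374 = 36.0107
  Cat, Healthy: 149×192/374 = 76.4920
  Cat, Ill: 149×182/374 = 72.5080
  Other, Healthy: 151×192/374 = 77.5187
  Other, Ill: 151×182/374 = 73.4813
Contributions (O − E)²/E:
  (32 − 37.9893)²/37.9893 = 0.9443
  (42 − 36.0107)²/36.0107 = 0.9961
  (66 − 76.4920)²/76.4920 = 1.4391
  (83 − 72.5080)²/72.5080 = 1.5182
  (94 − 77.5187)²/77.5187 = 3.5041
  (57 − 73.4813)²/73.4813 = 3.6966
χ² = 0.9443 + 0.9961 + 1.4391 + 1.5182 + 3.5041 + 3.6966 = 12.098

12.098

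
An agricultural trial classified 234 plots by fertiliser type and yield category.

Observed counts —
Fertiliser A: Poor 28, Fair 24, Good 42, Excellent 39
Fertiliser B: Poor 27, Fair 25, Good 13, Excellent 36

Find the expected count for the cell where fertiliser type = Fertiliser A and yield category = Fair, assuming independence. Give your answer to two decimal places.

Row total (Fertiliser A) = 133; column total (Fair) = 49; grand total N = 234.
Expected count = (row total × column total) / N = 133 × 49 / 234 = 27.85.

27.85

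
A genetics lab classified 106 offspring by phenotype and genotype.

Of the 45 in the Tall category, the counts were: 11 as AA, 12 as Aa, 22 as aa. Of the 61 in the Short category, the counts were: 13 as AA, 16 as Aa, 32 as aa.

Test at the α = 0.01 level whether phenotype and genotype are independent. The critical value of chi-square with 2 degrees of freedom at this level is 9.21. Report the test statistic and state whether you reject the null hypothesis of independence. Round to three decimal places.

0.179; fail to reject H₀

Row totals: 45, 61. Column totals: 24, 28, 54. Grand total N = 106.
Expected counts (row total × column total / N):
  Tall, AA: 45×24/106 = 10.1887
  Tall, Aa: 45×28/106 = 11.8868
  Tall, aa: 45×54/106 = 22.9245
  Short, AA: 61×24/106 = 13.8113
  Short, Aa: 61×28/106 = 16.1132
  Short, aa: 61×54/106 = 31.0755
Contributions (O − E)²/E:
  (11 − 10.1887)²/10.1887 = 0.0646
  (12 − 11.8868)²/11.8868 = 0.0011
  (22 − 22.9245)²/22.9245 = 0.0373
  (13 − 13.8113)²/13.8113 = 0.0477
  (16 − 16.1132)²/16.1132 = 0.0008
  (32 − 31.0755)²/31.0755 = 0.0275
χ² = 0.0646 + 0.0011 + 0.0373 + 0.0477 + 0.0008 + 0.0275 = 0.179
df = (2−1)(3−1) = 2. Since 0.179 < 9.21, fail to reject the null hypothesis of independence at α = 0.01.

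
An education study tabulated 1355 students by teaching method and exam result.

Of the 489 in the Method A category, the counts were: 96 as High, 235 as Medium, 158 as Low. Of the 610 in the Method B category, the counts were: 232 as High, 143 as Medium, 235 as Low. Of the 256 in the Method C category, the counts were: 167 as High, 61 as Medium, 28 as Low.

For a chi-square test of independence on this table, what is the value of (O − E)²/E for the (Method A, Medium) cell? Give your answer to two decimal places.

37.01

Row total (Method A) = 489; column total (Medium) = 439; N = 1355.
Expected count E = 489 × 439 / 1355 = 158.429.
Contribution = (O − E)²/E = (235 − 158.429)² / 158.429 = 37.01.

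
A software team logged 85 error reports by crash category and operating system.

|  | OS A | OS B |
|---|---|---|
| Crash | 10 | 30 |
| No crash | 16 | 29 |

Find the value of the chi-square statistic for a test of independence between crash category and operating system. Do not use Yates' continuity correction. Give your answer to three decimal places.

Row totals: 40, 45. Column totals: 26, 59. Grand total N = 85.
Expected counts (row total × column total / N):
  Crash, OS A: 40×26/85 = 12.2353
  Crash, OS B: 40×59/85 = 27.7647
  No crash, OS A: 45×26/85 = 13.7647
  No crash, OS B: 45×59/85 = 31.2353
Contributions (O − E)²/E:
  (10 − 12.2353)²/12.2353 = 0.4084
  (30 − 27.7647)²/27.7647 = 0.1800
  (16 − 13.7647)²/13.7647 = 0.3630
  (29 − 31.2353)²/31.2353 = 0.1600
χ² = 0.4084 + 0.1800 + 0.3630 + 0.1600 = 1.111

1.111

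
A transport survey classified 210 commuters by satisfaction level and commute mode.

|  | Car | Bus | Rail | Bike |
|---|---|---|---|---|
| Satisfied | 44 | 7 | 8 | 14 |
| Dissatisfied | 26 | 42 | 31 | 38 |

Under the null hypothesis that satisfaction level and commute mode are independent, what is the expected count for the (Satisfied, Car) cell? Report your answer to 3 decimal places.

Row total (Satisfied) = 73; column total (Car) = 70; grand total N = 210.
Expected count = (row total × column total) / N = 73 × 70 / 210 = 24.333.

24.333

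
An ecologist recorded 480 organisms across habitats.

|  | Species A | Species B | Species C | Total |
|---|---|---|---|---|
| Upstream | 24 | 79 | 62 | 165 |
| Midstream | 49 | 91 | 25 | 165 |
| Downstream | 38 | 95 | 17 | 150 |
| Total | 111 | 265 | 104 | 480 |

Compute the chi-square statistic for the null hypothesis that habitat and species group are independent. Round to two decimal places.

41.95

Grand total N = 480.
Expected counts (row total × column total / N):
  Upstream, Species A: 165×111/480 = 38.156
  Upstream, Species B: 165×265/480 = 91.094
  Upstream, Species C: 165×104/480 = 35.750
  Midstream, Species A: 165×111/480 = 38.156
  Midstream, Species B: 165×265/480 = 91.094
  Midstream, Species C: 165×104/480 = 35.750
  Downstream, Species A: 150×111/480 = 34.688
  Downstream, Species B: 150×265/480 = 82.812
  Downstream, Species C: 150×104/480 = 32.500
Contributions (O − E)²/E:
  (24 − 38.156)²/38.156 = 5.2519
  (79 − 91.094)²/91.094 = 1.6056
  (62 − 35.750)²/35.750 = 19.2745
  (49 − 38.156)²/38.156 = 3.0819
  (91 − 91.094)²/91.094 = 0.0001
  (25 − 35.750)²/35.750 = 3.2325
  (38 − 34.688)²/34.688 = 0.3162
  (95 − 82.812)²/82.812 = 1.7938
  (17 − 32.500)²/32.500 = 7.3923
χ² = 5.2519 + 1.6056 + 19.2745 + 3.0819 + 0.0001 + 3.2325 + 0.3162 + 1.7938 + 7.3923 = 41.95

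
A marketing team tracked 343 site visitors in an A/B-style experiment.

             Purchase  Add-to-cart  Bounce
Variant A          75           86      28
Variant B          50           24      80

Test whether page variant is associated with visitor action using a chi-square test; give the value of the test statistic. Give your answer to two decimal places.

Row totals: 189, 154. Column totals: 125, 110, 108. Grand total N = 343.
Expected counts (row total × column total / N):
  Variant A, Purchase: 189×125/343 = 68.878
  Variant A, Add-to-cart: 189×110/343 = 60.612
  Variant A, Bounce: 189×108/343 = 59.510
  Variant B, Purchase: 154×125/343 = 56.122
  Variant B, Add-to-cart: 154×110/343 = 49.388
  Variant B, Bounce: 154×108/343 = 48.490
Contributions (O − E)²/E:
  (75 − 68.878)²/68.878 = 0.5441
  (86 − 60.612)²/60.612 = 10.6340
  (28 − 59.510)²/59.510 = 16.6843
  (50 − 56.122)²/56.122 = 0.6678
  (24 − 49.388)²/49.388 = 13.0508
  (80 − 48.490)²/48.490 = 20.4760
χ² = 0.5441 + 10.6340 + 16.6843 + 0.6678 + 13.0508 + 20.4760 = 62.06

62.06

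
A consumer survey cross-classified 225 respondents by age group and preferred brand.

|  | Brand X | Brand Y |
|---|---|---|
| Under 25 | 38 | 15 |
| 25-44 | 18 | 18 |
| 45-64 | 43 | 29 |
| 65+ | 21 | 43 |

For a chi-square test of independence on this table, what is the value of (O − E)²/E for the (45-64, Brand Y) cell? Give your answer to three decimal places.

0.630

Row total (45-64) = 72; column total (Brand Y) = 105; N = 225.
Expected count E = 72 × 105 / 225 = 33.6000.
Contribution = (O − E)²/E = (29 − 33.6000)² / 33.6000 = 0.630.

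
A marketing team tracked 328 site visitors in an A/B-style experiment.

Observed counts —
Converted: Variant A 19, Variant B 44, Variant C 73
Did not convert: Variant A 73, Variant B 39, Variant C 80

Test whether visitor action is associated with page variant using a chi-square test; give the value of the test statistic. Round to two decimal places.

23.44

Row totals: 136, 192. Column totals: 92, 83, 153. Grand total N = 328.
Expected counts (row total × column total / N):
  Converted, Variant A: 136×92/328 = 38.146
  Converted, Variant B: 136×83/328 = 34.415
  Converted, Variant C: 136×153/328 = 63.439
  Did not convert, Variant A: 192×92/328 = 53.854
  Did not convert, Variant B: 192×83/328 = 48.585
  Did not convert, Variant C: 192×153/328 = 89.561
Contributions (O − E)²/E:
  (19 − 38.146)²/38.146 = 9.6096
  (44 − 34.415)²/34.415 = 2.6695
  (73 − 63.439)²/63.439 = 1.4410
  (73 − 53.854)²/53.854 = 6.8067
  (39 − 48.585)²/48.585 = 1.8910
  (80 − 89.561)²/89.561 = 1.0207
χ² = 9.6096 + 2.6695 + 1.4410 + 6.8067 + 1.8910 + 1.0207 = 23.44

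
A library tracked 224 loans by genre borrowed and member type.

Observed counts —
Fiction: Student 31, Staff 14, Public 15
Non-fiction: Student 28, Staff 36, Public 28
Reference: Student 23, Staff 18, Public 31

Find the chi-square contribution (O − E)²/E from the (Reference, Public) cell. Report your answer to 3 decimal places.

Row total (Reference) = 72; column total (Public) = 74; N = 224.
Expected count E = 72 × 74 / 224 = 23.7857.
Contribution = (O − E)²/E = (31 − 23.7857)² / 23.7857 = 2.188.

2.188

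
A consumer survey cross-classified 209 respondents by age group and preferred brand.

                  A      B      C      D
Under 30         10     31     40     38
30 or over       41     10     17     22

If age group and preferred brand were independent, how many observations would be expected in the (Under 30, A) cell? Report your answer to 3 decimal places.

29.038

Row total (Under 30) = 119; column total (A) = 51; grand total N = 209.
Expected count = (row total × column total) / N = 119 × 51 / 209 = 29.038.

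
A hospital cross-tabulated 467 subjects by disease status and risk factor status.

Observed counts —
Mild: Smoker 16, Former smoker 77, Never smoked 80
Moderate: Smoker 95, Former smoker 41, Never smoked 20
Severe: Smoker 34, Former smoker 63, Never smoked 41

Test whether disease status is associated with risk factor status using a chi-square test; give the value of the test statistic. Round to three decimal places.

112.868

Row totals: 173, 156, 138. Column totals: 145, 181, 141. Grand total N = 467.
Expected counts (row total × column total / N):
  Mild, Smoker: 173×145/467 = 53.7152
  Mild, Former smoker: 173×181/467 = 67.0514
  Mild, Never smoked: 173×141/467 = 52.2334
  Moderate, Smoker: 156×145/467 = 48.4368
  Moderate, Former smoker: 156×181/467 = 60.4625
  Moderate, Never smoked: 156×141/467 = 47.1006
  Severe, Smoker: 138×145/467 = 42.8480
  Severe, Former smoker: 138×181/467 = 53.4861
  Severe, Never smoked: 138×141/467 = 41.6660
Contributions (O − E)²/E:
  (16 − 53.7152)²/53.7152 = 26.4811
  (77 − 67.0514)²/67.0514 = 1.4761
  (80 − 52.2334)²/52.2334 = 14.7604
  (95 − 48.4368)²/48.4368 = 44.7621
  (41 − 60.4625)²/60.4625 = 6.2649
  (20 − 47.1006)²/47.1006 = 15.5931
  (34 − 42.8480)²/42.8480 = 1.8271
  (63 − 53.4861)²/53.4861 = 1.6923
  (41 − 41.6660)²/41.6660 = 0.0106
χ² = 26.4811 + 1.4761 + 14.7604 + 44.7621 + 6.2649 + 15.5931 + 1.8271 + 1.6923 + 0.0106 = 112.868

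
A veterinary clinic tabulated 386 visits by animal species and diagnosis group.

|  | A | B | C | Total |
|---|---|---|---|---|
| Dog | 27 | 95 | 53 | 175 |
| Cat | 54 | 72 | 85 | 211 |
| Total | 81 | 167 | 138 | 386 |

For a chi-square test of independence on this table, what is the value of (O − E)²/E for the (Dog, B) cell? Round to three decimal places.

4.913

Row total (Dog) = 175; column total (B) = 167; N = 386.
Expected count E = 175 × 167 / 386 = 75.7124.
Contribution = (O − E)²/E = (95 − 75.7124)² / 75.7124 = 4.913.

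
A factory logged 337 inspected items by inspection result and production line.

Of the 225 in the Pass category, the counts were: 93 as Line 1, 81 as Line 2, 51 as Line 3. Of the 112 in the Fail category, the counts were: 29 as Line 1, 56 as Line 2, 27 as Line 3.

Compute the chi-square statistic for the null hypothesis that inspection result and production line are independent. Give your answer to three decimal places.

Row totals: 225, 112. Column totals: 122, 137, 78. Grand total N = 337.
Expected counts (row total × column total / N):
  Pass, Line 1: 225×122/337 = 81.4540
  Pass, Line 2: 225×137/337 = 91.4688
  Pass, Line 3: 225×78/337 = 52.0772
  Fail, Line 1: 112×122/337 = 40.5460
  Fail, Line 2: 112×137/337 = 45.5312
  Fail, Line 3: 112×78/337 = 25.9228
Contributions (O − E)²/E:
  (93 − 81.4540)²/81.4540 = 1.6366
  (81 − 91.4688)²/91.4688 = 1.1982
  (51 − 52.0772)²/52.0772 = 0.0223
  (29 − 40.5460)²/40.5460 = 3.2879
  (56 − 45.5312)²/45.5312 = 2.4070
  (27 − 25.9228)²/25.9228 = 0.0448
χ² = 1.6366 + 1.1982 + 0.0223 + 3.2879 + 2.4070 + 0.0448 = 8.597

8.597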